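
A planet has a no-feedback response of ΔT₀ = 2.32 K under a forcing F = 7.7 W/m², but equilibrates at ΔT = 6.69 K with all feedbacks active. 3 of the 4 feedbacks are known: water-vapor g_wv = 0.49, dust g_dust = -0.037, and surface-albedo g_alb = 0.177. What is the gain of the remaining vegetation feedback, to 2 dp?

Amplification A = ΔT/ΔT₀ = 6.69/2.32 = 2.884.
Total gain g = 1 − 1/A = 1 − 1/2.884 = 0.6533.
Known gains sum to 0.49 − 0.037 + 0.177 = 0.63.
g_veg = 0.6533 − 0.63 = 0.02.

0.02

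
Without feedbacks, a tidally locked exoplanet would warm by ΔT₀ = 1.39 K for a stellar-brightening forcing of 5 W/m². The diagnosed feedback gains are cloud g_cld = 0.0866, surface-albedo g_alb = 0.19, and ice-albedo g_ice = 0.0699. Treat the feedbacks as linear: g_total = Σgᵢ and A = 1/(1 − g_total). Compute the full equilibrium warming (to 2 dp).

Total gain g = 0.0866 + 0.19 + 0.0699 = 0.3465.
Amplification A = 1/(1 − 0.3465) = 1.53.
ΔT = 1.39 × 1.53 = 2.13 K.

2.13 K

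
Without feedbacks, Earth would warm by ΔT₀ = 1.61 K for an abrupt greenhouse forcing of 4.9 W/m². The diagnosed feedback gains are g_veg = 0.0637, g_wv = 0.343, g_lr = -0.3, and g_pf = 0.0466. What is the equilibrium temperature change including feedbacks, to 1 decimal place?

Total gain g = 0.0637 + 0.343 − 0.3 + 0.0466 = 0.1533.
Amplification A = 1/(1 − 0.1533) = 1.181.
ΔT = 1.61 × 1.181 = 1.9 K.

1.9 K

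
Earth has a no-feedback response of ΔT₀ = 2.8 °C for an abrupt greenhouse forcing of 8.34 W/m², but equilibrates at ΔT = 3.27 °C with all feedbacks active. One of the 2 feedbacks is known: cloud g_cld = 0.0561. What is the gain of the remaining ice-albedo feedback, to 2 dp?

0.09

Amplification A = ΔT/ΔT₀ = 3.27/2.8 = 1.168.
Total gain g = 1 − 1/A = 1 − 1/1.168 = 0.1438.
The known gain is 0.0561.
g_ice = 0.1438 − 0.0561 = 0.09.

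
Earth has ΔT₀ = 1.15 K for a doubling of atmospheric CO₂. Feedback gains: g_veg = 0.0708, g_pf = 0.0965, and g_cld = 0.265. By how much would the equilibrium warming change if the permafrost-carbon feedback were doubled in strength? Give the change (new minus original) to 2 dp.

0.41 K

Original: g = 0.4323, ΔT = 1.15/(1−0.4323) = 2.0257 K.
With doubled permafrost-carbon: g' = 0.5288, ΔT' = 1.15/(1−0.5288) = 2.4406 K.
Change = 2.4406 − 2.0257 = 0.41 K.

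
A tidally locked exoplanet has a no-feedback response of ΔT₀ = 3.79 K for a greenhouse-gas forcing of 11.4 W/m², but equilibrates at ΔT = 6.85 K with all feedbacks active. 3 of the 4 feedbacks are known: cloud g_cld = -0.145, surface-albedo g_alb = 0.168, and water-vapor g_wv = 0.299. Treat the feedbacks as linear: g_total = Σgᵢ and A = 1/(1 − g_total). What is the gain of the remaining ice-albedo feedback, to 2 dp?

0.12

Amplification A = ΔT/ΔT₀ = 6.85/3.79 = 1.807.
Total gain g = 1 − 1/A = 1 − 1/1.807 = 0.4466.
Known gains sum to -0.145 + 0.168 + 0.299 = 0.322.
g_ice = 0.4466 − 0.322 = 0.12.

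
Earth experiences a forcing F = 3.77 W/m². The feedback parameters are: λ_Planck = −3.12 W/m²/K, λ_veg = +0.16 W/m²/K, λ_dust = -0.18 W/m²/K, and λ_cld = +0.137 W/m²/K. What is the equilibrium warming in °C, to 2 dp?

Net feedback parameter λ = (−3.12) + (+0.16) + (-0.18) + (+0.137) = -3.003 W/m²/K.
ΔT = −F/λ = −3.77/(-3.003) = 1.26 °C.

1.26 °C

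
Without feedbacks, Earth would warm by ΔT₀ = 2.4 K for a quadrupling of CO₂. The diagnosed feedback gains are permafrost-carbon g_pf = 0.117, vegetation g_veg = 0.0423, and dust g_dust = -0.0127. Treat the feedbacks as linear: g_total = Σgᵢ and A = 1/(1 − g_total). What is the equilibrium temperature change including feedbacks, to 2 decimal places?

2.81 K

Total gain g = 0.117 + 0.0423 − 0.0127 = 0.1466.
Amplification A = 1/(1 − 0.1466) = 1.172.
ΔT = 2.4 × 1.172 = 2.81 K.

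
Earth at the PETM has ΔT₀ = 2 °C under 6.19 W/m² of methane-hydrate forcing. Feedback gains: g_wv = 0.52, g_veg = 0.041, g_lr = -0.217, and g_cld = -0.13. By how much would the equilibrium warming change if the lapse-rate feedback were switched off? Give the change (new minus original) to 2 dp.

0.97 °C

Original: g = 0.214, ΔT = 2/(1−0.214) = 2.5445 °C.
Without lapse-rate: g' = 0.431, ΔT' = 2/(1−0.431) = 3.5149 °C.
Change = 3.5149 − 2.5445 = 0.97 °C.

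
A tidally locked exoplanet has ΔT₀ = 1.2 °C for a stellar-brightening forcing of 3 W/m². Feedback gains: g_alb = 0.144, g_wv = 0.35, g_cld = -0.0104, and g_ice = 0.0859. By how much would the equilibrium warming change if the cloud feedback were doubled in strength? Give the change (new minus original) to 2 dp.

-0.07 °C

Original: g = 0.5695, ΔT = 1.2/(1−0.5695) = 2.7875 °C.
With doubled cloud: g' = 0.5591, ΔT' = 1.2/(1−0.5591) = 2.7217 °C.
Change = 2.7217 − 2.7875 = -0.07 °C.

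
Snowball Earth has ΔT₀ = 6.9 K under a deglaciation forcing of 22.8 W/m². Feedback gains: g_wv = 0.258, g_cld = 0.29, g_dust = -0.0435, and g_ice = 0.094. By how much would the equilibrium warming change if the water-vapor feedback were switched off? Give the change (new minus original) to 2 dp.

Original: g = 0.5985, ΔT = 6.9/(1−0.5985) = 17.1856 K.
Without water-vapor: g' = 0.3405, ΔT' = 6.9/(1−0.3405) = 10.4625 K.
Change = 10.4625 − 17.1856 = -6.72 K.

-6.72 K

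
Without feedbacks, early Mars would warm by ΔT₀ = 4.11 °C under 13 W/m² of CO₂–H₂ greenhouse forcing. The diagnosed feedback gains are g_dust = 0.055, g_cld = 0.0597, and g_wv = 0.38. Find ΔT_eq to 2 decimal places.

8.13 °C

Total gain g = 0.055 + 0.0597 + 0.38 = 0.4947.
Amplification A = 1/(1 − 0.4947) = 1.979.
ΔT = 4.11 × 1.979 = 8.13 °C.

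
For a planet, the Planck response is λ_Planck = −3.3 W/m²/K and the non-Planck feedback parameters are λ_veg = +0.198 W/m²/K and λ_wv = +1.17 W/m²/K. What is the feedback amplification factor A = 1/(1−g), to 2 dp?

1.71

Convert to gains: g_veg = 0.198/3.3 = 0.06; g_wv = 1.17/3.3 = 0.3545.
Total gain g = 0.4145.
A = 1/(1 − 0.4145) = 1.71.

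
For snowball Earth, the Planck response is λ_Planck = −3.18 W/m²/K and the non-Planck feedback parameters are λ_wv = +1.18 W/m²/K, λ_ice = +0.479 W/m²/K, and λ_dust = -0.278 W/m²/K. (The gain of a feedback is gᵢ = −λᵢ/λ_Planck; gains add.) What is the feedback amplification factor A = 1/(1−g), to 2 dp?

1.77

Convert to gains: g_wv = 1.18/3.18 = 0.3711; g_ice = 0.479/3.18 = 0.1506; g_dust = -0.278/3.18 = -0.08742.
Total gain g = 0.43428.
A = 1/(1 − 0.43428) = 1.77.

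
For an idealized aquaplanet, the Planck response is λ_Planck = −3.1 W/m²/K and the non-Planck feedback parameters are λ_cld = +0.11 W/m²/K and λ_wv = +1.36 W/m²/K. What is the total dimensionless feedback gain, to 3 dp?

0.474

Convert to gains: g_cld = 0.11/3.1 = 0.03548; g_wv = 1.36/3.1 = 0.4387.
Total gain g = 0.47418.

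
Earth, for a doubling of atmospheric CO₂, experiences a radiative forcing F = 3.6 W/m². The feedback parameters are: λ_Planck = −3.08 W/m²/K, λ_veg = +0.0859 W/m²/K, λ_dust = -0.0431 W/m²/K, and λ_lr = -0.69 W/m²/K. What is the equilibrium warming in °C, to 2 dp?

Net feedback parameter λ = (−3.08) + (+0.0859) + (-0.0431) + (-0.69) = -3.7272 W/m²/K.
ΔT = −F/λ = −3.6/(-3.7272) = 0.97 °C.

0.97 °C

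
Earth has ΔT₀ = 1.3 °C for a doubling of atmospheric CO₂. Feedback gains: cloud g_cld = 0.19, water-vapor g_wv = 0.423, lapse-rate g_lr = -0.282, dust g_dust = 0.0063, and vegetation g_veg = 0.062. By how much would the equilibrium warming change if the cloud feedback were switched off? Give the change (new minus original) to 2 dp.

-0.52 °C

Original: g = 0.3993, ΔT = 1.3/(1−0.3993) = 2.1641 °C.
Without cloud: g' = 0.2093, ΔT' = 1.3/(1−0.2093) = 1.6441 °C.
Change = 1.6441 − 2.1641 = -0.52 °C.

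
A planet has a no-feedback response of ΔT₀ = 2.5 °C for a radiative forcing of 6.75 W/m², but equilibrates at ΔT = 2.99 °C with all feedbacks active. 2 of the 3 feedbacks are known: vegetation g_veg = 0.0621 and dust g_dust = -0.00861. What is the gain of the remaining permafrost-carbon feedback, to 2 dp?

Amplification A = ΔT/ΔT₀ = 2.99/2.5 = 1.196.
Total gain g = 1 − 1/A = 1 − 1/1.196 = 0.1639.
Known gains sum to 0.0621 − 0.00861 = 0.05349.
g_pf = 0.1639 − 0.05349 = 0.11.

0.11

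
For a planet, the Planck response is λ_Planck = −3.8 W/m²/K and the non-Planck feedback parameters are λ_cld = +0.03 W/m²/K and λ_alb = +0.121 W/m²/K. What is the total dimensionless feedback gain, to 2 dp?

0.04

Convert to gains: g_cld = 0.03/3.8 = 0.007895; g_alb = 0.121/3.8 = 0.03184.
Total gain g = 0.039735.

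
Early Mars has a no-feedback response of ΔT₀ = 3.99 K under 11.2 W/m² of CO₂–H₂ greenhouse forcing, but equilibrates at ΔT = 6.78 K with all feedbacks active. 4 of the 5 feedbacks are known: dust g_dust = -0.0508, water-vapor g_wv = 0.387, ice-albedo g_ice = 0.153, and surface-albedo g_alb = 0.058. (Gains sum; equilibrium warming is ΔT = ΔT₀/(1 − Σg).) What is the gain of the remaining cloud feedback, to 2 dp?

-0.14

Amplification A = ΔT/ΔT₀ = 6.78/3.99 = 1.699.
Total gain g = 1 − 1/A = 1 − 1/1.699 = 0.4114.
Known gains sum to -0.0508 + 0.387 + 0.153 + 0.058 = 0.5472.
g_cld = 0.4114 − 0.5472 = -0.14.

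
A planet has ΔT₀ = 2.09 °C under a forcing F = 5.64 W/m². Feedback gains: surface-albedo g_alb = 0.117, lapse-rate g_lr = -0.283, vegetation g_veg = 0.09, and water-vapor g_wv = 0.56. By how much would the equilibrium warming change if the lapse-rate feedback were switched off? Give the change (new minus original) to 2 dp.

4.92 °C

Original: g = 0.484, ΔT = 2.09/(1−0.484) = 4.0504 °C.
Without lapse-rate: g' = 0.767, ΔT' = 2.09/(1−0.767) = 8.9700 °C.
Change = 8.9700 − 4.0504 = 4.92 °C.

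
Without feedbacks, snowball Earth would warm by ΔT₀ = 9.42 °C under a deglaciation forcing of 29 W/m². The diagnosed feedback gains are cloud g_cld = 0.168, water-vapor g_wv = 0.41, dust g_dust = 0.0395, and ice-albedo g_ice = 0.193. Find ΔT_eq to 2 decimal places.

49.71 °C

Total gain g = 0.168 + 0.41 + 0.0395 + 0.193 = 0.8105.
Amplification A = 1/(1 − 0.8105) = 5.277.
ΔT = 9.42 × 5.277 = 49.71 °C.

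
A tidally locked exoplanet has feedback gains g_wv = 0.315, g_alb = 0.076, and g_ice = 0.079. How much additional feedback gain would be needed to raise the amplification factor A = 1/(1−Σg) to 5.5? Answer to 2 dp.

0.35

Current total gain = 0.47.
Target gain for A = 5.5: g* = 1 − 1/5.5 = 0.8182.
Additional gain needed = 0.8182 − 0.47 = 0.35.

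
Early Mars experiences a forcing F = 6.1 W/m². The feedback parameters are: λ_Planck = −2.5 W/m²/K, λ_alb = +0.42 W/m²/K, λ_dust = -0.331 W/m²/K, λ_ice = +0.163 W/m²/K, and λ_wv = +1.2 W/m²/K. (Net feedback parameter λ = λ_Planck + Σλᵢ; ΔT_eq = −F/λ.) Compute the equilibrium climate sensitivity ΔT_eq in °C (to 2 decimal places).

5.82 °C

Net feedback parameter λ = (−2.5) + (+0.42) + (-0.331) + (+0.163) + (+1.2) = -1.048 W/m²/K.
ΔT = −F/λ = −6.1/(-1.048) = 5.82 °C.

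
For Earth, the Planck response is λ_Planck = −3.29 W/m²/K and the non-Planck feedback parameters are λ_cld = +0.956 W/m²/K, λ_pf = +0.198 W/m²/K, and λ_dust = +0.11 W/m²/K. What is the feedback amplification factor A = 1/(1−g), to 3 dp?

1.624

Convert to gains: g_cld = 0.956/3.29 = 0.2906; g_pf = 0.198/3.29 = 0.06018; g_dust = 0.11/3.29 = 0.03343.
Total gain g = 0.38421.
A = 1/(1 − 0.38421) = 1.624.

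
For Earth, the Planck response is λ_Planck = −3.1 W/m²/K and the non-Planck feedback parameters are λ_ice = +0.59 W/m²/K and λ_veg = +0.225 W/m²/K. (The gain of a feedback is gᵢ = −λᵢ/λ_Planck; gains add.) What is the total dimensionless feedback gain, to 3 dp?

Convert to gains: g_ice = 0.59/3.1 = 0.1903; g_veg = 0.225/3.1 = 0.07258.
Total gain g = 0.26288.

0.263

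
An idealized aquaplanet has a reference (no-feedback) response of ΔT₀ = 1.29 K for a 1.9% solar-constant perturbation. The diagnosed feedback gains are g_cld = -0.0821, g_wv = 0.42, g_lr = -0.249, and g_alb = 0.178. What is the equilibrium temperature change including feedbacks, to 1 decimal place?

Total gain g = -0.0821 + 0.42 − 0.249 + 0.178 = 0.2669.
Amplification A = 1/(1 − 0.2669) = 1.364.
ΔT = 1.29 × 1.364 = 1.8 K.

1.8 K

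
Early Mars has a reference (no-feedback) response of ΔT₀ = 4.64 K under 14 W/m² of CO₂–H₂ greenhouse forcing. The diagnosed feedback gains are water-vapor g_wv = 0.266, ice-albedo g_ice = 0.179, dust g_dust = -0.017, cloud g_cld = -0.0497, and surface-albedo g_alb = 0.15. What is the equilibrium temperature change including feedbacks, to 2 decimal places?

Total gain g = 0.266 + 0.179 − 0.017 − 0.0497 + 0.15 = 0.5283.
Amplification A = 1/(1 − 0.5283) = 2.12.
ΔT = 4.64 × 2.12 = 9.84 K.

9.84 K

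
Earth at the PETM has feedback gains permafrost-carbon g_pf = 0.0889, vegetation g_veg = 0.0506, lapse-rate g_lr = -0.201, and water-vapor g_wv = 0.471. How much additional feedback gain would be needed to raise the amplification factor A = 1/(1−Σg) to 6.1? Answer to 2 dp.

Current total gain = 0.4095.
Target gain for A = 6.1: g* = 1 − 1/6.1 = 0.8361.
Additional gain needed = 0.8361 − 0.4095 = 0.43.

0.43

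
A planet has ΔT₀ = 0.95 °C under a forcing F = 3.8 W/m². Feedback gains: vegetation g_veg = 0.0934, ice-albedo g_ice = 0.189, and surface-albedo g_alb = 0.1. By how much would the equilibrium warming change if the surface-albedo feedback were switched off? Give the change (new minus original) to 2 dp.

-0.21 °C

Original: g = 0.3824, ΔT = 0.95/(1−0.3824) = 1.5382 °C.
Without surface-albedo: g' = 0.2824, ΔT' = 0.95/(1−0.2824) = 1.3239 °C.
Change = 1.3239 − 1.5382 = -0.21 °C.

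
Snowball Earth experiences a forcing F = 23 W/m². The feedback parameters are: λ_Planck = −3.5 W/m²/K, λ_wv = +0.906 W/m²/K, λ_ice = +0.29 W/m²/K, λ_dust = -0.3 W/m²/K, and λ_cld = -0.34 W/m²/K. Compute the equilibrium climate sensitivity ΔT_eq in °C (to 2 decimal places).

Net feedback parameter λ = (−3.5) + (+0.906) + (+0.29) + (-0.3) + (-0.34) = -2.944 W/m²/K.
ΔT = −F/λ = −23/(-2.944) = 7.81 °C.

7.81 °C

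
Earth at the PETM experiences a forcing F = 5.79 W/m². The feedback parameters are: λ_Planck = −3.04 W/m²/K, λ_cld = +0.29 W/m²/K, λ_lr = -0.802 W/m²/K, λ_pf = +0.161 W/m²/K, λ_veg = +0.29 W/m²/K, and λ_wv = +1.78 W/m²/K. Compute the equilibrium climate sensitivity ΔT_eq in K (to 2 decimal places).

Net feedback parameter λ = (−3.04) + (+0.29) + (-0.802) + (+0.161) + (+0.29) + (+1.78) = -1.321 W/m²/K.
ΔT = −F/λ = −5.79/(-1.321) = 4.38 K.

4.38 K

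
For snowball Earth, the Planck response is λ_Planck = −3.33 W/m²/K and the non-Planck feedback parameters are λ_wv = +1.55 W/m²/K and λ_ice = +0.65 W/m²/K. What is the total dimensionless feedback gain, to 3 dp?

Convert to gains: g_wv = 1.55/3.33 = 0.4655; g_ice = 0.65/3.33 = 0.1952.
Total gain g = 0.6607.

0.661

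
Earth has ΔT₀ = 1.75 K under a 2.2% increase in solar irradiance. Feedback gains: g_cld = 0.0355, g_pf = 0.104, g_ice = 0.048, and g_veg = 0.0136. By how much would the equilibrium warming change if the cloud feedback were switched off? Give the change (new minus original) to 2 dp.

Original: g = 0.2011, ΔT = 1.75/(1−0.2011) = 2.1905 K.
Without cloud: g' = 0.1656, ΔT' = 1.75/(1−0.1656) = 2.0973 K.
Change = 2.0973 − 2.1905 = -0.09 K.

-0.09 K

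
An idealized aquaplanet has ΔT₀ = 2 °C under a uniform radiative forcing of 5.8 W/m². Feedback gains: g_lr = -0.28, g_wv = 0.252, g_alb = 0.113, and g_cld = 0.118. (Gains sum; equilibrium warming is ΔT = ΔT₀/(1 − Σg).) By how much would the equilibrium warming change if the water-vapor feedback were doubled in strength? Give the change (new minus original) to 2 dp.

1.16 °C

Original: g = 0.203, ΔT = 2/(1−0.203) = 2.5094 °C.
With doubled water-vapor: g' = 0.455, ΔT' = 2/(1−0.455) = 3.6697 °C.
Change = 3.6697 − 2.5094 = 1.16 °C.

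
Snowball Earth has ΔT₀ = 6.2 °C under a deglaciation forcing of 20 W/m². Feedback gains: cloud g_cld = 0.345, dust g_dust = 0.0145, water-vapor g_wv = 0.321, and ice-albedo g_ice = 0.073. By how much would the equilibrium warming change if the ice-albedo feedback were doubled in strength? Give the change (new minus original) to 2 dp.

10.58 °C

Original: g = 0.7535, ΔT = 6.2/(1−0.7535) = 25.1521 °C.
With doubled ice-albedo: g' = 0.8265, ΔT' = 6.2/(1−0.8265) = 35.7349 °C.
Change = 35.7349 − 25.1521 = 10.58 °C.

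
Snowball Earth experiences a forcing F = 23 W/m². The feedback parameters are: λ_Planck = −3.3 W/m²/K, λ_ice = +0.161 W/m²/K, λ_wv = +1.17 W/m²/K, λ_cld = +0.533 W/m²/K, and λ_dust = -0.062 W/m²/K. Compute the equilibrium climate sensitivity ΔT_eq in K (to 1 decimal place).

Net feedback parameter λ = (−3.3) + (+0.161) + (+1.17) + (+0.533) + (-0.062) = -1.498 W/m²/K.
ΔT = −F/λ = −23/(-1.498) = 15.4 K.

15.4 K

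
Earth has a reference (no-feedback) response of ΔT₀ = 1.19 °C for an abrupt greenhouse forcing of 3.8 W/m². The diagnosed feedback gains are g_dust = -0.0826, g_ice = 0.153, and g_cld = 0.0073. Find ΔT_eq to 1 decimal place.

Total gain g = -0.0826 + 0.153 + 0.0073 = 0.0777.
Amplification A = 1/(1 − 0.0777) = 1.084.
ΔT = 1.19 × 1.084 = 1.3 °C.

1.3 °C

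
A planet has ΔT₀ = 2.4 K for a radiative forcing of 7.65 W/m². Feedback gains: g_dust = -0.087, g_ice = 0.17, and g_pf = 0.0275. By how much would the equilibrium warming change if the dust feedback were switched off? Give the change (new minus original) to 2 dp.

Original: g = 0.1105, ΔT = 2.4/(1−0.1105) = 2.6981 K.
Without dust: g' = 0.1975, ΔT' = 2.4/(1−0.1975) = 2.9907 K.
Change = 2.9907 − 2.6981 = 0.29 K.

0.29 K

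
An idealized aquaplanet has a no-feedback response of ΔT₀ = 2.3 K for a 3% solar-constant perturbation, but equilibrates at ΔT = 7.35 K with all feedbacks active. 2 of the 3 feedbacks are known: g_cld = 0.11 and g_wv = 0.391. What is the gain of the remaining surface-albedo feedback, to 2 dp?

Amplification A = ΔT/ΔT₀ = 7.35/2.3 = 3.196.
Total gain g = 1 − 1/A = 1 − 1/3.196 = 0.6871.
Known gains sum to 0.11 + 0.391 = 0.501.
g_alb = 0.6871 − 0.501 = 0.19.

0.19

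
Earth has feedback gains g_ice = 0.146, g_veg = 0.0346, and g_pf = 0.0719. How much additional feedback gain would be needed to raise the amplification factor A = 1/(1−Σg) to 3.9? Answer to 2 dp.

Current total gain = 0.2525.
Target gain for A = 3.9: g* = 1 − 1/3.9 = 0.7436.
Additional gain needed = 0.7436 − 0.2525 = 0.49.

0.49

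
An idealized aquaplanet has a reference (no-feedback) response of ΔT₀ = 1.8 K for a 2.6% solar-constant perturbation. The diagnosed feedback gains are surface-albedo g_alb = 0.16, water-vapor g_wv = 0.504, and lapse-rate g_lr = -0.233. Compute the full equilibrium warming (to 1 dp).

Total gain g = 0.16 + 0.504 − 0.233 = 0.431.
Amplification A = 1/(1 − 0.431) = 1.757.
ΔT = 1.8 × 1.757 = 3.2 K.

3.2 K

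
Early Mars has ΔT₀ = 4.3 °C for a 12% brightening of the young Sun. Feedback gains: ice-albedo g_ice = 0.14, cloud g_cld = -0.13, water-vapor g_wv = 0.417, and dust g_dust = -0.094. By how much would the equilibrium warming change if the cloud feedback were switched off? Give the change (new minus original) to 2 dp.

Original: g = 0.333, ΔT = 4.3/(1−0.333) = 6.4468 °C.
Without cloud: g' = 0.463, ΔT' = 4.3/(1−0.463) = 8.0074 °C.
Change = 8.0074 − 6.4468 = 1.56 °C.

1.56 °C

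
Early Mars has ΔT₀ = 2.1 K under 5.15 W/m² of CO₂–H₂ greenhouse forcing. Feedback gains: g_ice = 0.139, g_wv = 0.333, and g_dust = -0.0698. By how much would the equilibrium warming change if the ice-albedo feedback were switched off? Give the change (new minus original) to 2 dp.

-0.66 K

Original: g = 0.4022, ΔT = 2.1/(1−0.4022) = 3.5129 K.
Without ice-albedo: g' = 0.2632, ΔT' = 2.1/(1−0.2632) = 2.8502 K.
Change = 2.8502 − 3.5129 = -0.66 K.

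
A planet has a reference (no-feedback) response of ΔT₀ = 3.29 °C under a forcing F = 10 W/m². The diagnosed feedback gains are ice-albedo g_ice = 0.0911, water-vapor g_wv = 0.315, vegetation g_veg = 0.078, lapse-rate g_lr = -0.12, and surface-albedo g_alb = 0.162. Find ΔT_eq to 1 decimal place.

Total gain g = 0.0911 + 0.315 + 0.078 − 0.12 + 0.162 = 0.5261.
Amplification A = 1/(1 − 0.5261) = 2.11.
ΔT = 3.29 × 2.11 = 6.9 °C.

6.9 °C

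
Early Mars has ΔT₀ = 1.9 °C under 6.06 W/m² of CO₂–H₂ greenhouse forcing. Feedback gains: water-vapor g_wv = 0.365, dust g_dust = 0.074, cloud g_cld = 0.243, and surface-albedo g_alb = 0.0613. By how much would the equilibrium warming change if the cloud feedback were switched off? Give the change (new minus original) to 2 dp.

-3.60 °C

Original: g = 0.7433, ΔT = 1.9/(1−0.7433) = 7.4016 °C.
Without cloud: g' = 0.5003, ΔT' = 1.9/(1−0.5003) = 3.8023 °C.
Change = 3.8023 − 7.4016 = -3.60 °C.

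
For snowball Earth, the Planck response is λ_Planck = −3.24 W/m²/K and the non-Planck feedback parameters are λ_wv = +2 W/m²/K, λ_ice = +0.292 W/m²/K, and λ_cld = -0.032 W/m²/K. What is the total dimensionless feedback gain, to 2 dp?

0.70

Convert to gains: g_wv = 2/3.24 = 0.6173; g_ice = 0.292/3.24 = 0.09012; g_cld = -0.032/3.24 = -0.009877.
Total gain g = 0.697543.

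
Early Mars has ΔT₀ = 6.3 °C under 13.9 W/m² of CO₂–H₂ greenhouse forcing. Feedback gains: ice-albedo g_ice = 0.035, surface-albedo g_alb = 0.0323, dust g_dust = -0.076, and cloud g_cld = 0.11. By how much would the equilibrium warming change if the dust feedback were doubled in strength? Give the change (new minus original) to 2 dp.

Original: g = 0.1013, ΔT = 6.3/(1−0.1013) = 7.0101 °C.
With doubled dust: g' = 0.0253, ΔT' = 6.3/(1−0.0253) = 6.4635 °C.
Change = 6.4635 − 7.0101 = -0.55 °C.

-0.55 °C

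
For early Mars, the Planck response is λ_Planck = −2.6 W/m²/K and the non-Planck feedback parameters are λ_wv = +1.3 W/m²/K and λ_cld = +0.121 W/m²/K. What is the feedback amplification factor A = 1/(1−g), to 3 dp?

2.205

Convert to gains: g_wv = 1.3/2.6 = 0.5; g_cld = 0.121/2.6 = 0.04654.
Total gain g = 0.54654.
A = 1/(1 − 0.54654) = 2.205.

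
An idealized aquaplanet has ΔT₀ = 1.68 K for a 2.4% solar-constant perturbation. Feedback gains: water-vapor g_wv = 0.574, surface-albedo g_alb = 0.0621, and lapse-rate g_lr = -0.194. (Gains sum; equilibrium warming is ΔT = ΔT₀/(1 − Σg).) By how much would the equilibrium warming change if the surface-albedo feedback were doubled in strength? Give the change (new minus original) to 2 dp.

Original: g = 0.4421, ΔT = 1.68/(1−0.4421) = 3.0113 K.
With doubled surface-albedo: g' = 0.5042, ΔT' = 1.68/(1−0.5042) = 3.3885 K.
Change = 3.3885 − 3.0113 = 0.38 K.

0.38 K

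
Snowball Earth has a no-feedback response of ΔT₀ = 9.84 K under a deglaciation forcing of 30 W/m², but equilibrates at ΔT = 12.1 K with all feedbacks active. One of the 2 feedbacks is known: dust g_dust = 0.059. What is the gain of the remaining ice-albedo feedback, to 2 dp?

0.13

Amplification A = ΔT/ΔT₀ = 12.1/9.84 = 1.23.
Total gain g = 1 − 1/A = 1 − 1/1.23 = 0.187.
The known gain is 0.059.
g_ice = 0.187 − 0.059 = 0.13.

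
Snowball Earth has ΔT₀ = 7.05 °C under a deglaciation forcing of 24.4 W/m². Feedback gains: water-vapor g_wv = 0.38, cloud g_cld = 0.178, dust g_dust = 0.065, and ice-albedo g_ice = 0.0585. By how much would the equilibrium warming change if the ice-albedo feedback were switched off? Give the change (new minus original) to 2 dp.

Original: g = 0.6815, ΔT = 7.05/(1−0.6815) = 22.1350 °C.
Without ice-albedo: g' = 0.623, ΔT' = 7.05/(1−0.623) = 18.7003 °C.
Change = 18.7003 − 22.1350 = -3.43 °C.

-3.43 °C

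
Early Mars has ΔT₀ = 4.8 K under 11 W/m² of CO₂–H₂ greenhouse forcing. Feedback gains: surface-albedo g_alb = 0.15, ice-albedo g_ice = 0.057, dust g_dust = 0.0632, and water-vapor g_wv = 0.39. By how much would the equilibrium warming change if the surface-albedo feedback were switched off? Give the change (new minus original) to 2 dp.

-4.33 K

Original: g = 0.6602, ΔT = 4.8/(1−0.6602) = 14.1260 K.
Without surface-albedo: g' = 0.5102, ΔT' = 4.8/(1−0.5102) = 9.7999 K.
Change = 9.7999 − 14.1260 = -4.33 K.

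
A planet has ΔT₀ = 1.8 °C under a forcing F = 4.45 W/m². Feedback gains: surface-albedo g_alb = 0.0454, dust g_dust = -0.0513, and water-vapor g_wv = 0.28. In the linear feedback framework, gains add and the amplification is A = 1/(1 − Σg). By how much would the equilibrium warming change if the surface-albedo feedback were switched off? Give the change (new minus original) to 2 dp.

-0.15 °C

Original: g = 0.2741, ΔT = 1.8/(1−0.2741) = 2.4797 °C.
Without surface-albedo: g' = 0.2287, ΔT' = 1.8/(1−0.2287) = 2.3337 °C.
Change = 2.3337 − 2.4797 = -0.15 °C.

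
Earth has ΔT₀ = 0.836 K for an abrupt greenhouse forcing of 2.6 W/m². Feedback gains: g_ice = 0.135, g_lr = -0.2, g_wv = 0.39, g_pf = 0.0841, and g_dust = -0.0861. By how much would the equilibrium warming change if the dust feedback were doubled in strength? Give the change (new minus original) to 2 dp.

-0.14 K

Original: g = 0.323, ΔT = 0.836/(1−0.323) = 1.2349 K.
With doubled dust: g' = 0.2369, ΔT' = 0.836/(1−0.2369) = 1.0955 K.
Change = 1.0955 − 1.2349 = -0.14 K.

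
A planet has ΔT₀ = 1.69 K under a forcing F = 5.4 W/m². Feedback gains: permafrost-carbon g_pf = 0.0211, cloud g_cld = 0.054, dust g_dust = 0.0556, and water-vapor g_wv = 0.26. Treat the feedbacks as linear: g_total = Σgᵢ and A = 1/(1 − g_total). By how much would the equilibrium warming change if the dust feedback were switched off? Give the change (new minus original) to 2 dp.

Original: g = 0.3907, ΔT = 1.69/(1−0.3907) = 2.7737 K.
Without dust: g' = 0.3351, ΔT' = 1.69/(1−0.3351) = 2.5417 K.
Change = 2.5417 − 2.7737 = -0.23 K.

-0.23 K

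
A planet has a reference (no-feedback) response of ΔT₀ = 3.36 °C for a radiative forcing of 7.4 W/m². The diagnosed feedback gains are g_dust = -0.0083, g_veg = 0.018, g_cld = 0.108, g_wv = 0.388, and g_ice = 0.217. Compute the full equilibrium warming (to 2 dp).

12.12 °C

Total gain g = -0.0083 + 0.018 + 0.108 + 0.388 + 0.217 = 0.7227.
Amplification A = 1/(1 − 0.7227) = 3.606.
ΔT = 3.36 × 3.606 = 12.12 °C.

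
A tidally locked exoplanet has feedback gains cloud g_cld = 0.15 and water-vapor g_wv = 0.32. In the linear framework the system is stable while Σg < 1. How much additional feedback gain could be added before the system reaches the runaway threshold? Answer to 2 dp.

0.53

Current total gain = 0.15 + 0.32 = 0.47.
Margin to runaway = 1 − 0.47 = 0.53.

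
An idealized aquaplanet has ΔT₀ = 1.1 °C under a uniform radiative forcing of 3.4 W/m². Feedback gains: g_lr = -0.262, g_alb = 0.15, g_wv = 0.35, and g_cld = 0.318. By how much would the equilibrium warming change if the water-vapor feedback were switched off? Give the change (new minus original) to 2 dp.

Original: g = 0.556, ΔT = 1.1/(1−0.556) = 2.4775 °C.
Without water-vapor: g' = 0.206, ΔT' = 1.1/(1−0.206) = 1.3854 °C.
Change = 1.3854 − 2.4775 = -1.09 °C.

-1.09 °C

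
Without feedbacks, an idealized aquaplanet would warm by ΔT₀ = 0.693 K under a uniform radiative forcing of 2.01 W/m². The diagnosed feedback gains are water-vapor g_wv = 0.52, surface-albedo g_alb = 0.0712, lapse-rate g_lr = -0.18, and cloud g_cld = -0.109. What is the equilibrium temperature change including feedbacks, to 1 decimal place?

1.0 K

Total gain g = 0.52 + 0.0712 − 0.18 − 0.109 = 0.3022.
Amplification A = 1/(1 − 0.3022) = 1.433.
ΔT = 0.693 × 1.433 = 1.0 K.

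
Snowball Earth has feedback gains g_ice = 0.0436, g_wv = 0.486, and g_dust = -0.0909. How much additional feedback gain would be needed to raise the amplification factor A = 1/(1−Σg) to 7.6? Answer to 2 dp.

0.43

Current total gain = 0.4387.
Target gain for A = 7.6: g* = 1 − 1/7.6 = 0.8684.
Additional gain needed = 0.8684 − 0.4387 = 0.43.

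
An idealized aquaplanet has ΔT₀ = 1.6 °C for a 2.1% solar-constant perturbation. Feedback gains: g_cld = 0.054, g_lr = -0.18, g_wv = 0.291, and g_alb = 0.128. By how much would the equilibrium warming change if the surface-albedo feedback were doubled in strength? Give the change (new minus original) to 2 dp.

0.50 °C

Original: g = 0.293, ΔT = 1.6/(1−0.293) = 2.2631 °C.
With doubled surface-albedo: g' = 0.421, ΔT' = 1.6/(1−0.421) = 2.7634 °C.
Change = 2.7634 − 2.2631 = 0.50 °C.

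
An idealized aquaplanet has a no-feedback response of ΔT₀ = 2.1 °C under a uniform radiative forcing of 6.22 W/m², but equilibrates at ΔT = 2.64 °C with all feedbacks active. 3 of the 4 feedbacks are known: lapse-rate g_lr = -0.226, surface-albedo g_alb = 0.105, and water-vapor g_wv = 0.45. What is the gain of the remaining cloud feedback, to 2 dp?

-0.12

Amplification A = ΔT/ΔT₀ = 2.64/2.1 = 1.257.
Total gain g = 1 − 1/A = 1 − 1/1.257 = 0.2045.
Known gains sum to -0.226 + 0.105 + 0.45 = 0.329.
g_cld = 0.2045 − 0.329 = -0.12.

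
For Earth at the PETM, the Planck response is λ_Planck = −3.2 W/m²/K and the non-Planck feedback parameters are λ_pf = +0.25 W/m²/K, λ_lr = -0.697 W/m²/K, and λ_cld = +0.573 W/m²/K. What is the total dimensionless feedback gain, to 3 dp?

Convert to gains: g_pf = 0.25/3.2 = 0.07812; g_lr = -0.697/3.2 = -0.2178; g_cld = 0.573/3.2 = 0.1791.
Total gain g = 0.03942.

0.039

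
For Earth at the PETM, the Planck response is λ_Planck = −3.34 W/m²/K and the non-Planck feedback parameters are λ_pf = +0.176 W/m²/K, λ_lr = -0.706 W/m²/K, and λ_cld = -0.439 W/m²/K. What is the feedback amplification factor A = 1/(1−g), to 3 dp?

Convert to gains: g_pf = 0.176/3.34 = 0.05269; g_lr = -0.706/3.34 = -0.2114; g_cld = -0.439/3.34 = -0.1314.
Total gain g = -0.29011.
A = 1/(1 + 0.29011) = 0.775.

0.775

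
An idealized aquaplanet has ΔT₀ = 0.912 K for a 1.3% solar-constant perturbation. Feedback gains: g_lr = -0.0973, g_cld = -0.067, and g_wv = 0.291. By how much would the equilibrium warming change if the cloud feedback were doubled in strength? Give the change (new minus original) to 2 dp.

-0.07 K

Original: g = 0.1267, ΔT = 0.912/(1−0.1267) = 1.0443 K.
With doubled cloud: g' = 0.0597, ΔT' = 0.912/(1−0.0597) = 0.9699 K.
Change = 0.9699 − 1.0443 = -0.07 K.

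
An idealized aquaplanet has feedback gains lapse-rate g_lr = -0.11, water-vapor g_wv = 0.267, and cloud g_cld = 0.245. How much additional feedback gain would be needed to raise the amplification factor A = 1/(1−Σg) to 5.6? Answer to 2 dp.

0.42

Current total gain = 0.402.
Target gain for A = 5.6: g* = 1 − 1/5.6 = 0.8214.
Additional gain needed = 0.8214 − 0.402 = 0.42.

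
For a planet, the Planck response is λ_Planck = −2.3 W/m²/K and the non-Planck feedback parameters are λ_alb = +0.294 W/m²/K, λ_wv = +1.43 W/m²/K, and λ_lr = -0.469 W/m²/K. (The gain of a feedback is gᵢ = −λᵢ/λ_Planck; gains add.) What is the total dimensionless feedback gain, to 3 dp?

0.546

Convert to gains: g_alb = 0.294/2.3 = 0.1278; g_wv = 1.43/2.3 = 0.6217; g_lr = -0.469/2.3 = -0.2039.
Total gain g = 0.5456.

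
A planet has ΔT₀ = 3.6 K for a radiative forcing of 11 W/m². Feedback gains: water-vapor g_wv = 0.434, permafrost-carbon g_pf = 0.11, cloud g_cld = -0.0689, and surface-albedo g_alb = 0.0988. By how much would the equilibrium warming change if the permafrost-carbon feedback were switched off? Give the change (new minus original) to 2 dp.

-1.73 K

Original: g = 0.5739, ΔT = 3.6/(1−0.5739) = 8.4487 K.
Without permafrost-carbon: g' = 0.4639, ΔT' = 3.6/(1−0.4639) = 6.7152 K.
Change = 6.7152 − 8.4487 = -1.73 K.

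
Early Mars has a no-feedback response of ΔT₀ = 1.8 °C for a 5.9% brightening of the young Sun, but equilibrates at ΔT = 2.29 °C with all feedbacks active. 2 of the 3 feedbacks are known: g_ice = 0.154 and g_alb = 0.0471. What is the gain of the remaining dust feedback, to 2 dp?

0.01

Amplification A = ΔT/ΔT₀ = 2.29/1.8 = 1.272.
Total gain g = 1 − 1/A = 1 − 1/1.272 = 0.2138.
Known gains sum to 0.154 + 0.0471 = 0.2011.
g_dust = 0.2138 − 0.2011 = 0.01.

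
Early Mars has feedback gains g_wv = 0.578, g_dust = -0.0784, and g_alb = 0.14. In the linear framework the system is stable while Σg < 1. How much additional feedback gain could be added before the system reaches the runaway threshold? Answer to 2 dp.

0.36

Current total gain = 0.578 − 0.0784 + 0.14 = 0.6396.
Margin to runaway = 1 − 0.6396 = 0.36.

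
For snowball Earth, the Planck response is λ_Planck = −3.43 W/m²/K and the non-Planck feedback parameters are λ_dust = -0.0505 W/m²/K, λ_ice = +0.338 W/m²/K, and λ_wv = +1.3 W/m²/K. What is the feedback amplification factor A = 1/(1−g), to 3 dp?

1.862

Convert to gains: g_dust = -0.0505/3.43 = -0.01472; g_ice = 0.338/3.43 = 0.09854; g_wv = 1.3/3.43 = 0.379.
Total gain g = 0.46282.
A = 1/(1 − 0.46282) = 1.862.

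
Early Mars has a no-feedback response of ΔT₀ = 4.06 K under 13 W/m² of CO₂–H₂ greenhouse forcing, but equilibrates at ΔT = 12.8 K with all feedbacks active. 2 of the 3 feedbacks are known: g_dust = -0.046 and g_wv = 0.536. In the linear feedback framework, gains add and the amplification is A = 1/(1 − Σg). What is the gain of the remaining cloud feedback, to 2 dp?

Amplification A = ΔT/ΔT₀ = 12.8/4.06 = 3.153.
Total gain g = 1 − 1/A = 1 − 1/3.153 = 0.6828.
Known gains sum to -0.046 + 0.536 = 0.49.
g_cld = 0.6828 − 0.49 = 0.19.

0.19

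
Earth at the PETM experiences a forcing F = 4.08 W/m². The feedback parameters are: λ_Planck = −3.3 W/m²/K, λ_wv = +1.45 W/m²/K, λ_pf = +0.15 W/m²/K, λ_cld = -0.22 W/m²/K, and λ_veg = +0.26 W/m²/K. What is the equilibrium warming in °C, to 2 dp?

2.46 °C

Net feedback parameter λ = (−3.3) + (+1.45) + (+0.15) + (-0.22) + (+0.26) = -1.66 W/m²/K.
ΔT = −F/λ = −4.08/(-1.66) = 2.46 °C.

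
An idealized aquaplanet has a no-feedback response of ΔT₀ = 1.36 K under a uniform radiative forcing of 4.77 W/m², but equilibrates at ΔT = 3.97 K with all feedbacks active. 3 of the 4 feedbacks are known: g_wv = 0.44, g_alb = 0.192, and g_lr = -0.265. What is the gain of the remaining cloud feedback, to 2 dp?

0.29

Amplification A = ΔT/ΔT₀ = 3.97/1.36 = 2.919.
Total gain g = 1 − 1/A = 1 − 1/2.919 = 0.6574.
Known gains sum to 0.44 + 0.192 − 0.265 = 0.367.
g_cld = 0.6574 − 0.367 = 0.29.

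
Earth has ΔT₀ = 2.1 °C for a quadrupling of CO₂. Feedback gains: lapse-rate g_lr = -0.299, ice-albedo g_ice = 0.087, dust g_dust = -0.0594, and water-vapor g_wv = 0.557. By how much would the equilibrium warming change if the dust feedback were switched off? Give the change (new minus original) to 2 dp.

Original: g = 0.2856, ΔT = 2.1/(1−0.2856) = 2.9395 °C.
Without dust: g' = 0.345, ΔT' = 2.1/(1−0.345) = 3.2061 °C.
Change = 3.2061 − 2.9395 = 0.27 °C.

0.27 °C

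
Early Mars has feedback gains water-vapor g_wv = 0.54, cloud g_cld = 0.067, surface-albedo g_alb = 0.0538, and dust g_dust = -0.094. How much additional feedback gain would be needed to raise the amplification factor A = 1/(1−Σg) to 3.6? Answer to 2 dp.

0.16

Current total gain = 0.5668.
Target gain for A = 3.6: g* = 1 − 1/3.6 = 0.7222.
Additional gain needed = 0.7222 − 0.5668 = 0.16.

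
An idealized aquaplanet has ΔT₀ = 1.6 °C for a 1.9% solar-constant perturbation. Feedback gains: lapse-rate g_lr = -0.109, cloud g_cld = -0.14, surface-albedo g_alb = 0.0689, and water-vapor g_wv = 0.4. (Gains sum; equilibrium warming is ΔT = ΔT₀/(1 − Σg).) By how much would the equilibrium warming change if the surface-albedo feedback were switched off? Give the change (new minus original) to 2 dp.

-0.17 °C

Original: g = 0.2199, ΔT = 1.6/(1−0.2199) = 2.0510 °C.
Without surface-albedo: g' = 0.151, ΔT' = 1.6/(1−0.151) = 1.8846 °C.
Change = 1.8846 − 2.0510 = -0.17 °C.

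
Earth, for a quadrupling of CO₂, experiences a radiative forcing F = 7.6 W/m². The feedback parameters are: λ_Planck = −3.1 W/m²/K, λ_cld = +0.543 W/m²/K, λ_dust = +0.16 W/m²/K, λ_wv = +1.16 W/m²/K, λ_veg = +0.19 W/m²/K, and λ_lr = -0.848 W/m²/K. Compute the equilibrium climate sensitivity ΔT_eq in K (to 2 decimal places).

Net feedback parameter λ = (−3.1) + (+0.543) + (+0.16) + (+1.16) + (+0.19) + (-0.848) = -1.895 W/m²/K.
ΔT = −F/λ = −7.6/(-1.895) = 4.01 K.

4.01 K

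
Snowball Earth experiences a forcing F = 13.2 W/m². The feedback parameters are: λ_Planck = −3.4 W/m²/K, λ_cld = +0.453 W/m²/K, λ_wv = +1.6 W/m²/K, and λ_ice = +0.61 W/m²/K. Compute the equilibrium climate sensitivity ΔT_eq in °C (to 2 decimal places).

Net feedback parameter λ = (−3.4) + (+0.453) + (+1.6) + (+0.61) = -0.737 W/m²/K.
ΔT = −F/λ = −13.2/(-0.737) = 17.91 °C.

17.91 °C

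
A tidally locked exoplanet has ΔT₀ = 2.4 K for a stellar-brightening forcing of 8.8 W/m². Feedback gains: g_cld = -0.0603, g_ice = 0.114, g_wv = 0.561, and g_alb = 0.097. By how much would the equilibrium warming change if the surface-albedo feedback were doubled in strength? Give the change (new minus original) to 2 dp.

4.22 K

Original: g = 0.7117, ΔT = 2.4/(1−0.7117) = 8.3247 K.
With doubled surface-albedo: g' = 0.8087, ΔT' = 2.4/(1−0.8087) = 12.5457 K.
Change = 12.5457 − 8.3247 = 4.22 K.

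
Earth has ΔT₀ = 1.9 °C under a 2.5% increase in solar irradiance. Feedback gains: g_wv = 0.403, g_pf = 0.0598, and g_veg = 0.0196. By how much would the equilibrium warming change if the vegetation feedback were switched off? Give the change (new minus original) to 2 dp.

Original: g = 0.4824, ΔT = 1.9/(1−0.4824) = 3.6708 °C.
Without vegetation: g' = 0.4628, ΔT' = 1.9/(1−0.4628) = 3.5369 °C.
Change = 3.5369 − 3.6708 = -0.13 °C.

-0.13 °C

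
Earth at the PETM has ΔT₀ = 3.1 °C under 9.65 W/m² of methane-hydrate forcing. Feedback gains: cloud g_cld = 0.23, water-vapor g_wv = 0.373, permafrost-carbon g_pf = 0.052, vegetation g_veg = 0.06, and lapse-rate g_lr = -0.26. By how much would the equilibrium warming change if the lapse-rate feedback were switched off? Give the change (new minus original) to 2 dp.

5.19 °C

Original: g = 0.455, ΔT = 3.1/(1−0.455) = 5.6881 °C.
Without lapse-rate: g' = 0.715, ΔT' = 3.1/(1−0.715) = 10.8772 °C.
Change = 10.8772 − 5.6881 = 5.19 °C.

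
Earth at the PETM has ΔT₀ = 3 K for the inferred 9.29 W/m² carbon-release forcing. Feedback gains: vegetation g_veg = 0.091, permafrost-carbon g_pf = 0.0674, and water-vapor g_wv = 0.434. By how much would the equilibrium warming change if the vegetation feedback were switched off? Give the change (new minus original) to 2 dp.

Original: g = 0.5924, ΔT = 3/(1−0.5924) = 7.3602 K.
Without vegetation: g' = 0.5014, ΔT' = 3/(1−0.5014) = 6.0168 K.
Change = 6.0168 − 7.3602 = -1.34 K.

-1.34 K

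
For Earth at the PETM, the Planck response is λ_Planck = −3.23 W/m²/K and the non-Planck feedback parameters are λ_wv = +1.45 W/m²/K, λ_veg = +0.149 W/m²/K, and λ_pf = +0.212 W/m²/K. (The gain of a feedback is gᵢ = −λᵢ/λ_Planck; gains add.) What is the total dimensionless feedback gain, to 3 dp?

0.561

Convert to gains: g_wv = 1.45/3.23 = 0.4489; g_veg = 0.149/3.23 = 0.04613; g_pf = 0.212/3.23 = 0.06563.
Total gain g = 0.56066.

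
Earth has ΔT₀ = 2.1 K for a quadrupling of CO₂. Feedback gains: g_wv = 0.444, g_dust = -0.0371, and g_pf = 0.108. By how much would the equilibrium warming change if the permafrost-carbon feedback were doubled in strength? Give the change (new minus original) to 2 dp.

Original: g = 0.5149, ΔT = 2.1/(1−0.5149) = 4.3290 K.
With doubled permafrost-carbon: g' = 0.6229, ΔT' = 2.1/(1−0.6229) = 5.5688 K.
Change = 5.5688 − 4.3290 = 1.24 K.

1.24 K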